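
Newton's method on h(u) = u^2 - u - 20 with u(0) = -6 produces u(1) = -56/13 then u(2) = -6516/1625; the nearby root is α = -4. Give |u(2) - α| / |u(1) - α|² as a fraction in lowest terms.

13/125

u(1) - α = -56/13 - (-4) = -56/13 + 4 = -4/13, so |u(1) - α| = 4/13.
u(2) - α = -6516/1625 - (-4) = -6516/1625 + 4 = -16/1625, so |u(2) - α| = 16/1625.
|u(1) - α|² = 16/169.
Ratio = (16/1625) / (16/169) = 13/125.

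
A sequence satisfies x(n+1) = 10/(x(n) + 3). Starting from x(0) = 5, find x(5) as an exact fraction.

x(1) = 10/(5 + 3) = 5/4.
x(2) = 10/(5/4 + 3) = 40/17.
x(3) = 10/(40/17 + 3) = 170/91.
x(4) = 10/(170/91 + 3) = 910/443.
x(5) = 10/(910/443 + 3) = 4430/2239.

4430/2239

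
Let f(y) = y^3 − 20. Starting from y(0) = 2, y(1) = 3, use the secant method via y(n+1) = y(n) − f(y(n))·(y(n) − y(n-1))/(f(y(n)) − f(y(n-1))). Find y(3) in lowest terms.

23270/8599

f(2) = −12, f(3) = 7. y(2) = 3 − 7·(3 − 2)/(7 − (−12)) = 50/19.
f(3) = 7, f(50/19) = −12180/6859. y(3) = (50/19) − (−12180/6859)·((50/19) − 3)/((−12180/6859) − 7) = 23270/8599.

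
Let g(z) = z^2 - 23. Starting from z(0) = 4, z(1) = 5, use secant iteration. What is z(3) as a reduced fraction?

g(4) = -7, g(5) = 2. z(2) = 5 - 2·(5 - 4)/(2 - (-7)) = 43/9.
g(5) = 2, g(43/9) = -14/81. z(3) = (43/9) - (-14/81)·((43/9) - 5)/((-14/81) - 2) = 211/44.

211/44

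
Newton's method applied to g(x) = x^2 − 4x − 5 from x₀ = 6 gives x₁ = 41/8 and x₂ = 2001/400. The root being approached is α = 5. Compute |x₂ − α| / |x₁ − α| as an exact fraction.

1/50

x₁ − α = 41/8 − 5 = 1/8, so |x₁ − α| = 1/8.
x₂ − α = 2001/400 − 5 = 1/400, so |x₂ − α| = 1/400.
Ratio = (1/400) / (1/8) = 1/50.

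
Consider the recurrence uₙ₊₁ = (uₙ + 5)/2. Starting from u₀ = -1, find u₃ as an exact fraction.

17/4

u₁ = ((-1) + 5)/2 = 2.
u₂ = (2 + 5)/2 = 7/2.
u₃ = ((7/2) + 5)/2 = 17/4.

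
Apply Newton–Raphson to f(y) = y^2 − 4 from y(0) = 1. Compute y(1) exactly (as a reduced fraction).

5/2

f'(y) = 2y.
f(1) = −3, f'(1) = 2, so y(1) = 1 − (−3)/2 = 5/2.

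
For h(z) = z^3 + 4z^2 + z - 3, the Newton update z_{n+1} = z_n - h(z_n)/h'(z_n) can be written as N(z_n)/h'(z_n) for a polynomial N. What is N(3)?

93

h'(z) = 3z^2 + 8z + 1.
N(z) = z·h'(z) - h(z) = z·(3z^2 + 8z + 1) - (z^3 + 4z^2 + z - 3) = 2z^3 + 4z^2 + 3.
N(3) = 93.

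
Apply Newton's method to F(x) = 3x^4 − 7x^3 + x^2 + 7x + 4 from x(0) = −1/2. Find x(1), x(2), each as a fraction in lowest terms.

x(1) = 23/12, x(2) = 155915/125664

F'(x) = 12x^3 − 21x^2 + 2x + 7.
F(−1/2) = 29/16, F'(−1/2) = −3/4, so x(1) = (−1/2) − (29/16)/(−3/4) = 23/12.
F(23/12) = 84941/6912, F'(23/12) = 1309/72, so x(2) = (23/12) − (84941/6912)/(1309/72) = 155915/125664.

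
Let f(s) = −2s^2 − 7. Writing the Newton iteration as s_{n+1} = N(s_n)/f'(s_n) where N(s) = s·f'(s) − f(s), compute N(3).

−11

f'(s) = −4s.
N(s) = s·f'(s) − f(s) = s·(−4s) − (−2s^2 − 7) = −2s^2 + 7.
N(3) = −11.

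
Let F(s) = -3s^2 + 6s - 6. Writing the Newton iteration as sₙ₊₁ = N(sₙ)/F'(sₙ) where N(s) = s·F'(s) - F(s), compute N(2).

F'(s) = -6s + 6.
N(s) = s·F'(s) - F(s) = s·(-6s + 6) - (-3s^2 + 6s - 6) = -3s^2 + 6.
N(2) = -6.

-6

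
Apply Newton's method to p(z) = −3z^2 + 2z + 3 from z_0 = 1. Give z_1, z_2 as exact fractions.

p'(z) = −6z + 2.
p(1) = 2, p'(1) = −4, so z_1 = 1 − 2/(−4) = 3/2.
p(3/2) = −3/4, p'(3/2) = −7, so z_2 = (3/2) − (−3/4)/(−7) = 39/28.

z_1 = 3/2, z_2 = 39/28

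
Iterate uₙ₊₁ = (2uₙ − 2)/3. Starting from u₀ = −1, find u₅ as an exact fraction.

−454/243

u₁ = (2·(−1) − 2)/3 = −4/3.
u₂ = (2·(−4/3) − 2)/3 = −14/9.
u₃ = (2·(−14/9) − 2)/3 = −46/27.
u₄ = (2·(−46/27) − 2)/3 = −146/81.
u₅ = (2·(−146/81) − 2)/3 = −454/243.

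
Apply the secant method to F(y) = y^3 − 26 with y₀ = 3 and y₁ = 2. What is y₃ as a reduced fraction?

F(3) = 1, F(2) = −18. y₂ = 2 − (−18)·(2 − 3)/((−18) − 1) = 56/19.
F(2) = −18, F(56/19) = −2718/6859. y₃ = (56/19) − (−2718/6859)·((56/19) − 2)/((−2718/6859) − (−18)) = 3319/1118.

3319/1118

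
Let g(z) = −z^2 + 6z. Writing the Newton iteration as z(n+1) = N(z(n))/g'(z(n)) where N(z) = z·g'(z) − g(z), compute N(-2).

g'(z) = −2z + 6.
N(z) = z·g'(z) − g(z) = z·(−2z + 6) − (−z^2 + 6z) = −z^2.
N(-2) = −4.

−4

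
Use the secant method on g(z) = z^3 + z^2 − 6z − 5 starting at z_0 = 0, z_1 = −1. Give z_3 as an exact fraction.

g(0) = −5, g(−1) = 1. z_2 = (−1) − 1·((−1) − 0)/(1 − (−5)) = −5/6.
g(−1) = 1, g(−5/6) = 25/216. z_3 = (−5/6) − (25/216)·((−5/6) − (−1))/((25/216) − 1) = −155/191.

−155/191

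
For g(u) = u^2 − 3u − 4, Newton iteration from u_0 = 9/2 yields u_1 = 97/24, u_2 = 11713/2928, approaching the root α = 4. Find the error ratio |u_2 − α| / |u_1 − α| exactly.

1/122

u_1 − α = 97/24 − 4 = 1/24, so |u_1 − α| = 1/24.
u_2 − α = 11713/2928 − 4 = 1/2928, so |u_2 − α| = 1/2928.
Ratio = (1/2928) / (1/24) = 1/122.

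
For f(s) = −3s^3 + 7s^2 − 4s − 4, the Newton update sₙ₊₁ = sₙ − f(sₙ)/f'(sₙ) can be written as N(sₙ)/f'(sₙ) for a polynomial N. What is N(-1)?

17

f'(s) = −9s^2 + 14s − 4.
N(s) = s·f'(s) − f(s) = s·(−9s^2 + 14s − 4) − (−3s^3 + 7s^2 − 4s − 4) = −6s^3 + 7s^2 + 4.
N(-1) = 17.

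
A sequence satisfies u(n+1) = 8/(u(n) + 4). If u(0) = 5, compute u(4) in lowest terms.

31/21

u(1) = 8/(5 + 4) = 8/9.
u(2) = 8/(8/9 + 4) = 18/11.
u(3) = 8/(18/11 + 4) = 44/31.
u(4) = 8/(44/31 + 4) = 31/21.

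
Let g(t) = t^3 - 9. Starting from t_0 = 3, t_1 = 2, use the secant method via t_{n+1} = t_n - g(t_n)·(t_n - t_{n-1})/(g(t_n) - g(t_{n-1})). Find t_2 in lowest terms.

g(3) = 18, g(2) = -1. t_2 = 2 - (-1)·(2 - 3)/((-1) - 18) = 39/19.

39/19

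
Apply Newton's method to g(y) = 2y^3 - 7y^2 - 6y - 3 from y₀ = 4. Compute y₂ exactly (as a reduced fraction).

g'(y) = 6y^2 - 14y - 6.
g(4) = -11, g'(4) = 34, so y₁ = 4 - (-11)/34 = 147/34.
g(147/34) = 9075/4913, g'(147/34) = 26373/578, so y₂ = (147/34) - (9075/4913)/(26373/578) = 1280177/298894.

1280177/298894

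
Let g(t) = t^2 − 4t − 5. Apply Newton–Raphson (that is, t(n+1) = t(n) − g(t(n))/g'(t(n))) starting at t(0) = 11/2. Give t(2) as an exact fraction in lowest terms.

g'(t) = 2t − 4.
g(11/2) = 13/4, g'(11/2) = 7, so t(1) = (11/2) − (13/4)/7 = 141/28.
g(141/28) = 169/784, g'(141/28) = 85/14, so t(2) = (141/28) − (169/784)/(85/14) = 23801/4760.

23801/4760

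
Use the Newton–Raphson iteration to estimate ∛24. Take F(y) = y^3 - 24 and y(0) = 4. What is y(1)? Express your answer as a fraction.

19/6

F'(y) = 3y^2.
F(4) = 40, F'(4) = 48, so y(1) = 4 - 40/48 = 19/6.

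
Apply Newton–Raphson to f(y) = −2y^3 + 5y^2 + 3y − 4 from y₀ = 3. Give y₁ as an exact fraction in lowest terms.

59/21

f'(y) = −6y^2 + 10y + 3.
f(3) = −4, f'(3) = −21, so y₁ = 3 − (−4)/(−21) = 59/21.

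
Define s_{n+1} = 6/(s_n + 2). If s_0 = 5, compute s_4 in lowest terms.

123/71

s_1 = 6/(5 + 2) = 6/7.
s_2 = 6/(6/7 + 2) = 21/10.
s_3 = 6/(21/10 + 2) = 60/41.
s_4 = 6/(60/41 + 2) = 123/71.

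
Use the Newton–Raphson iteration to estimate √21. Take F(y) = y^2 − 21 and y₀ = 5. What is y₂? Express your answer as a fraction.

F'(y) = 2y.
F(5) = 4, F'(5) = 10, so y₁ = 5 − 4/10 = 23/5.
F(23/5) = 4/25, F'(23/5) = 46/5, so y₂ = (23/5) − (4/25)/(46/5) = 527/115.

527/115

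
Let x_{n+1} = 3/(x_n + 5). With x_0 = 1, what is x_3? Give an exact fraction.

x_1 = 3/(1 + 5) = 1/2.
x_2 = 3/(1/2 + 5) = 6/11.
x_3 = 3/(6/11 + 5) = 33/61.

33/61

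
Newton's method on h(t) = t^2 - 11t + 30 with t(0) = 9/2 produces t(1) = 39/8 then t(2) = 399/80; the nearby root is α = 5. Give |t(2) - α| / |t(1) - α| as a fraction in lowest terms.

t(1) - α = 39/8 - 5 = -1/8, so |t(1) - α| = 1/8.
t(2) - α = 399/80 - 5 = -1/80, so |t(2) - α| = 1/80.
Ratio = (1/80) / (1/8) = 1/10.

1/10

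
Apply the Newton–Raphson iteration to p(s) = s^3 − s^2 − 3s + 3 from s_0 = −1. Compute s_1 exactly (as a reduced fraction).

p'(s) = 3s^2 − 2s − 3.
p(−1) = 4, p'(−1) = 2, so s_1 = (−1) − 4/2 = −3.

−3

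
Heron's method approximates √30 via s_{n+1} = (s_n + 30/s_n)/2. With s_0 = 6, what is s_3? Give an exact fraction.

s_1 = (6 + 30/6)/2 = 11/2.
s_2 = (11/2 + 30/(11/2))/2 = 241/44.
s_3 = (241/44 + 30/(241/44))/2 = 116161/21208.

116161/21208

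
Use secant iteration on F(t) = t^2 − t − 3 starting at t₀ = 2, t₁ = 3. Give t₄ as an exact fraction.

F(2) = −1, F(3) = 3. t₂ = 3 − 3·(3 − 2)/(3 − (−1)) = 9/4.
F(3) = 3, F(9/4) = −3/16. t₃ = (9/4) − (−3/16)·((9/4) − 3)/((−3/16) − 3) = 39/17.
F(9/4) = −3/16, F(39/17) = −9/289. t₄ = (39/17) − (−9/289)·((39/17) − (9/4))/((−9/289) − (−3/16)) = 555/241.

555/241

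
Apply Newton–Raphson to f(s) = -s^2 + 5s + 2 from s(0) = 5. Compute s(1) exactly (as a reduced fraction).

f'(s) = -2s + 5.
f(5) = 2, f'(5) = -5, so s(1) = 5 - 2/(-5) = 27/5.

27/5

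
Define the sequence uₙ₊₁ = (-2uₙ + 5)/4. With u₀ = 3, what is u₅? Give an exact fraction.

u₁ = (-2·3 + 5)/4 = -1/4.
u₂ = (-2·(-1/4) + 5)/4 = 11/8.
u₃ = (-2·(11/8) + 5)/4 = 9/16.
u₄ = (-2·(9/16) + 5)/4 = 31/32.
u₅ = (-2·(31/32) + 5)/4 = 49/64.

49/64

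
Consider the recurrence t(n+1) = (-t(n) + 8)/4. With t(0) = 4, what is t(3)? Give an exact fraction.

t(1) = (-4 + 8)/4 = 1.
t(2) = (-1 + 8)/4 = 7/4.
t(3) = (-(7/4) + 8)/4 = 25/16.

25/16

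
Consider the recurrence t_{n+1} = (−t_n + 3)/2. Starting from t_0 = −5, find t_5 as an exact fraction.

t_1 = (−(−5) + 3)/2 = 4.
t_2 = (−4 + 3)/2 = −1/2.
t_3 = (−(−1/2) + 3)/2 = 7/4.
t_4 = (−(7/4) + 3)/2 = 5/8.
t_5 = (−(5/8) + 3)/2 = 19/16.

19/16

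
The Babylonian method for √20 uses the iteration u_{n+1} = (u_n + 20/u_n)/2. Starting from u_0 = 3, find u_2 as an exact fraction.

1561/348

u_1 = (3 + 20/3)/2 = 29/6.
u_2 = (29/6 + 20/(29/6))/2 = 1561/348.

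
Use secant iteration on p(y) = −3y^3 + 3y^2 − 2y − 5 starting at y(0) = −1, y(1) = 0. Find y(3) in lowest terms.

−320/323

p(−1) = 3, p(0) = −5. y(2) = 0 − (−5)·(0 − (−1))/((−5) − 3) = −5/8.
p(0) = −5, p(−5/8) = −945/512. y(3) = (−5/8) − (−945/512)·((−5/8) − 0)/((−945/512) − (−5)) = −320/323.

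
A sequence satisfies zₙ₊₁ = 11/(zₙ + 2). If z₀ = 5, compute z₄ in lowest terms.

1397/529

z₁ = 11/(5 + 2) = 11/7.
z₂ = 11/(11/7 + 2) = 77/25.
z₃ = 11/(77/25 + 2) = 275/127.
z₄ = 11/(275/127 + 2) = 1397/529.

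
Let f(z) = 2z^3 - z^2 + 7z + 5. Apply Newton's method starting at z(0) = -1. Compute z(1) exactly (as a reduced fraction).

f'(z) = 6z^2 - 2z + 7.
f(-1) = -5, f'(-1) = 15, so z(1) = (-1) - (-5)/15 = -2/3.

-2/3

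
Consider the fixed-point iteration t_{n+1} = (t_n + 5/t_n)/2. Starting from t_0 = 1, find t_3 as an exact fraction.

t_1 = (1 + 5/1)/2 = 3.
t_2 = (3 + 5/3)/2 = 7/3.
t_3 = (7/3 + 5/(7/3))/2 = 47/21.

47/21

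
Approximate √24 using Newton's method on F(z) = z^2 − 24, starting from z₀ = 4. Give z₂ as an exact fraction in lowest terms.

F'(z) = 2z.
F(4) = −8, F'(4) = 8, so z₁ = 4 − (−8)/8 = 5.
F(5) = 1, F'(5) = 10, so z₂ = 5 − 1/10 = 49/10.

49/10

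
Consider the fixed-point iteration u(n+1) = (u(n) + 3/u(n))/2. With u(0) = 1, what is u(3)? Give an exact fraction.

97/56

u(1) = (1 + 3/1)/2 = 2.
u(2) = (2 + 3/2)/2 = 7/4.
u(3) = (7/4 + 3/(7/4))/2 = 97/56.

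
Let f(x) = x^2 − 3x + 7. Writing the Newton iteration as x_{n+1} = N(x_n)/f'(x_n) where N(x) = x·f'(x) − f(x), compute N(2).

−3

f'(x) = 2x − 3.
N(x) = x·f'(x) − f(x) = x·(2x − 3) − (x^2 − 3x + 7) = x^2 − 7.
N(2) = −3.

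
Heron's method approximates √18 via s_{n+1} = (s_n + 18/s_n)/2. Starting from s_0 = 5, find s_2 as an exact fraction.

3649/860

s_1 = (5 + 18/5)/2 = 43/10.
s_2 = (43/10 + 18/(43/10))/2 = 3649/860.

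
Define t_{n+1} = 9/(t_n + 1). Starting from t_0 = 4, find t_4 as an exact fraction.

t_1 = 9/(4 + 1) = 9/5.
t_2 = 9/(9/5 + 1) = 45/14.
t_3 = 9/(45/14 + 1) = 126/59.
t_4 = 9/(126/59 + 1) = 531/185.

531/185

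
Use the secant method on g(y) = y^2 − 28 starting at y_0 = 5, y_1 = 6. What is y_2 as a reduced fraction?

58/11

g(5) = −3, g(6) = 8. y_2 = 6 − 8·(6 − 5)/(8 − (−3)) = 58/11.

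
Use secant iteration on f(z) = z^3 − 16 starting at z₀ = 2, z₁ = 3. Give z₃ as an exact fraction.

f(2) = −8, f(3) = 11. z₂ = 3 − 11·(3 − 2)/(11 − (−8)) = 46/19.
f(3) = 11, f(46/19) = −12408/6859. z₃ = (46/19) − (−12408/6859)·((46/19) − 3)/((−12408/6859) − 11) = 19990/7987.

19990/7987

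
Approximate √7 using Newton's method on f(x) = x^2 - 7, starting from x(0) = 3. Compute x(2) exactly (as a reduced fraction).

127/48

f'(x) = 2x.
f(3) = 2, f'(3) = 6, so x(1) = 3 - 2/6 = 8/3.
f(8/3) = 1/9, f'(8/3) = 16/3, so x(2) = (8/3) - (1/9)/(16/3) = 127/48.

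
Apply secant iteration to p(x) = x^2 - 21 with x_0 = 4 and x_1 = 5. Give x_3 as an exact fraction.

p(4) = -5, p(5) = 4. x_2 = 5 - 4·(5 - 4)/(4 - (-5)) = 41/9.
p(5) = 4, p(41/9) = -20/81. x_3 = (41/9) - (-20/81)·((41/9) - 5)/((-20/81) - 4) = 197/43.

197/43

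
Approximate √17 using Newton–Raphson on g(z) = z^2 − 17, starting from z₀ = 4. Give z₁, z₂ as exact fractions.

g'(z) = 2z.
g(4) = −1, g'(4) = 8, so z₁ = 4 − (−1)/8 = 33/8.
g(33/8) = 1/64, g'(33/8) = 33/4, so z₂ = (33/8) − (1/64)/(33/4) = 2177/528.

z₁ = 33/8, z₂ = 2177/528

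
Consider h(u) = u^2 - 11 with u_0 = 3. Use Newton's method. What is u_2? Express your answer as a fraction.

h'(u) = 2u.
h(3) = -2, h'(3) = 6, so u_1 = 3 - (-2)/6 = 10/3.
h(10/3) = 1/9, h'(10/3) = 20/3, so u_2 = (10/3) - (1/9)/(20/3) = 199/60.

199/60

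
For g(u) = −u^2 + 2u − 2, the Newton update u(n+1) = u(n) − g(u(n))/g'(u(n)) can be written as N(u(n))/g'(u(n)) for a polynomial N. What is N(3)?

−7

g'(u) = −2u + 2.
N(u) = u·g'(u) − g(u) = u·(−2u + 2) − (−u^2 + 2u − 2) = −u^2 + 2.
N(3) = −7.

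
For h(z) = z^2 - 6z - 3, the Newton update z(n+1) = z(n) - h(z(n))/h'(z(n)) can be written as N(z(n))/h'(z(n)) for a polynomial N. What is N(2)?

h'(z) = 2z - 6.
N(z) = z·h'(z) - h(z) = z·(2z - 6) - (z^2 - 6z - 3) = z^2 + 3.
N(2) = 7.

7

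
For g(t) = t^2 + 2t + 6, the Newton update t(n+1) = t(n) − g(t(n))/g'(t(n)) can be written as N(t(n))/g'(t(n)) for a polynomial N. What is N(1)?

g'(t) = 2t + 2.
N(t) = t·g'(t) − g(t) = t·(2t + 2) − (t^2 + 2t + 6) = t^2 − 6.
N(1) = −5.

−5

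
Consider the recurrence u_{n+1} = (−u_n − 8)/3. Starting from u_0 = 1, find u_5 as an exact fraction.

−163/81

u_1 = (−1 − 8)/3 = −3.
u_2 = (−(−3) − 8)/3 = −5/3.
u_3 = (−(−5/3) − 8)/3 = −19/9.
u_4 = (−(−19/9) − 8)/3 = −53/27.
u_5 = (−(−53/27) − 8)/3 = −163/81.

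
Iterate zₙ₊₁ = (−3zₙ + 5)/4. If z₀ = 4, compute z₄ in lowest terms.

449/256

z₁ = (−3·4 + 5)/4 = −7/4.
z₂ = (−3·(−7/4) + 5)/4 = 41/16.
z₃ = (−3·(41/16) + 5)/4 = −43/64.
z₄ = (−3·(−43/64) + 5)/4 = 449/256.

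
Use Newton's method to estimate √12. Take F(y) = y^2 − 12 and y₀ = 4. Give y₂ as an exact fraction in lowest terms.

97/28

F'(y) = 2y.
F(4) = 4, F'(4) = 8, so y₁ = 4 − 4/8 = 7/2.
F(7/2) = 1/4, F'(7/2) = 7, so y₂ = (7/2) − (1/4)/7 = 97/28.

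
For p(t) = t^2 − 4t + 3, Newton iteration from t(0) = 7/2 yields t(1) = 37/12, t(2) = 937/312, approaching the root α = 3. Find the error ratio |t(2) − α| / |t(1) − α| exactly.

t(1) − α = 37/12 − 3 = 1/12, so |t(1) − α| = 1/12.
t(2) − α = 937/312 − 3 = 1/312, so |t(2) − α| = 1/312.
Ratio = (1/312) / (1/12) = 1/26.

1/26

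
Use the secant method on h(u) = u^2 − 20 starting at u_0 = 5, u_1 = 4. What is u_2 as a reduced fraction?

h(5) = 5, h(4) = −4. u_2 = 4 − (−4)·(4 − 5)/((−4) − 5) = 40/9.

40/9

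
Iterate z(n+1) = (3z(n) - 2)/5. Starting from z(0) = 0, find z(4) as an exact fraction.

-544/625

z(1) = (3·0 - 2)/5 = -2/5.
z(2) = (3·(-2/5) - 2)/5 = -16/25.
z(3) = (3·(-16/25) - 2)/5 = -98/125.
z(4) = (3·(-98/125) - 2)/5 = -544/625.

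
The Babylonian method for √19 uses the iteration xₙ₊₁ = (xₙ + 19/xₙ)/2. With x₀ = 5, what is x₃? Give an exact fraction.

x₁ = (5 + 19/5)/2 = 22/5.
x₂ = (22/5 + 19/(22/5))/2 = 959/220.
x₃ = (959/220 + 19/(959/220))/2 = 1839281/421960.

1839281/421960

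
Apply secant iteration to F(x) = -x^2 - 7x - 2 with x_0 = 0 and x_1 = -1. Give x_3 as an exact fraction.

-5/17

F(0) = -2, F(-1) = 4. x_2 = (-1) - 4·((-1) - 0)/(4 - (-2)) = -1/3.
F(-1) = 4, F(-1/3) = 2/9. x_3 = (-1/3) - (2/9)·((-1/3) - (-1))/((2/9) - 4) = -5/17.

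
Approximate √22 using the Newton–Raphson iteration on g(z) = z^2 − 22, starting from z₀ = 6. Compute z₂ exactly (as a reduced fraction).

1633/348

g'(z) = 2z.
g(6) = 14, g'(6) = 12, so z₁ = 6 − 14/12 = 29/6.
g(29/6) = 49/36, g'(29/6) = 29/3, so z₂ = (29/6) − (49/36)/(29/3) = 1633/348.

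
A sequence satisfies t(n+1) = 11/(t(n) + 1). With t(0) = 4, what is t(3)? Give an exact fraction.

t(1) = 11/(4 + 1) = 11/5.
t(2) = 11/(11/5 + 1) = 55/16.
t(3) = 11/(55/16 + 1) = 176/71.

176/71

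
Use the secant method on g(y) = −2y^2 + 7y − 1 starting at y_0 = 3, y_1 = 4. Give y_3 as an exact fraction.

g(3) = 2, g(4) = −5. y_2 = 4 − (−5)·(4 − 3)/((−5) − 2) = 23/7.
g(4) = −5, g(23/7) = 20/49. y_3 = (23/7) − (20/49)·((23/7) − 4)/((20/49) − (−5)) = 177/53.

177/53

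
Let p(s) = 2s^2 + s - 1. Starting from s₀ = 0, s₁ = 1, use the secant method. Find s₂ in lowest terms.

p(0) = -1, p(1) = 2. s₂ = 1 - 2·(1 - 0)/(2 - (-1)) = 1/3.

1/3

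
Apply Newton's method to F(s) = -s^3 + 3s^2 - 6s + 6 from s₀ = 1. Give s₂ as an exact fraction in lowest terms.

187/117

F'(s) = -3s^2 + 6s - 6.
F(1) = 2, F'(1) = -3, so s₁ = 1 - 2/(-3) = 5/3.
F(5/3) = -8/27, F'(5/3) = -13/3, so s₂ = (5/3) - (-8/27)/(-13/3) = 187/117.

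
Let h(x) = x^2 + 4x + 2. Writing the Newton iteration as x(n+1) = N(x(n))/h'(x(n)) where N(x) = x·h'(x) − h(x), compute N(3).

7

h'(x) = 2x + 4.
N(x) = x·h'(x) − h(x) = x·(2x + 4) − (x^2 + 4x + 2) = x^2 − 2.
N(3) = 7.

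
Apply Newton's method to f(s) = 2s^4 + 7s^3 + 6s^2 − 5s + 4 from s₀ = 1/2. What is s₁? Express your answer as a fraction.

−3/58

f'(s) = 8s^3 + 21s^2 + 12s − 5.
f(1/2) = 4, f'(1/2) = 29/4, so s₁ = (1/2) − 4/(29/4) = −3/58.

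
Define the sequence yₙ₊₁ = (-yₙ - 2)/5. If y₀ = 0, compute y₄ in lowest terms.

y₁ = (-0 - 2)/5 = -2/5.
y₂ = (-(-2/5) - 2)/5 = -8/25.
y₃ = (-(-8/25) - 2)/5 = -42/125.
y₄ = (-(-42/125) - 2)/5 = -208/625.

-208/625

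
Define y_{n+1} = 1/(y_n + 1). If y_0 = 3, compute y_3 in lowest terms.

y_1 = 1/(3 + 1) = 1/4.
y_2 = 1/(1/4 + 1) = 4/5.
y_3 = 1/(4/5 + 1) = 5/9.

5/9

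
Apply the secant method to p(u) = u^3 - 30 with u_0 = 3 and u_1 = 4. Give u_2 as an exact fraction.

p(3) = -3, p(4) = 34. u_2 = 4 - 34·(4 - 3)/(34 - (-3)) = 114/37.

114/37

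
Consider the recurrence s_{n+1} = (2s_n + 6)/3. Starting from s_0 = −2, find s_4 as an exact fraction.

358/81

s_1 = (2·(−2) + 6)/3 = 2/3.
s_2 = (2·(2/3) + 6)/3 = 22/9.
s_3 = (2·(22/9) + 6)/3 = 98/27.
s_4 = (2·(98/27) + 6)/3 = 358/81.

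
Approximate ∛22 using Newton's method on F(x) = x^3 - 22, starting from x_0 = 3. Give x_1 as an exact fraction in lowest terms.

76/27

F'(x) = 3x^2.
F(3) = 5, F'(3) = 27, so x_1 = 3 - 5/27 = 76/27.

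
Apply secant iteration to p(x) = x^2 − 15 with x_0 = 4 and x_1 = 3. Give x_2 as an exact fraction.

27/7

p(4) = 1, p(3) = −6. x_2 = 3 − (−6)·(3 − 4)/((−6) − 1) = 27/7.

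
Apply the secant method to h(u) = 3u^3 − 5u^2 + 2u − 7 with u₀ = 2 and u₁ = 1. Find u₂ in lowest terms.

15/8

h(2) = 1, h(1) = −7. u₂ = 1 − (−7)·(1 − 2)/((−7) − 1) = 15/8.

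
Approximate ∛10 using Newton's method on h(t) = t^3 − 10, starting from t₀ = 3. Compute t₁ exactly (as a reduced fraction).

64/27

h'(t) = 3t^2.
h(3) = 17, h'(3) = 27, so t₁ = 3 − 17/27 = 64/27.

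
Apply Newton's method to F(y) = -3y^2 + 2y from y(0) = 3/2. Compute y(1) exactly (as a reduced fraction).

F'(y) = -6y + 2.
F(3/2) = -15/4, F'(3/2) = -7, so y(1) = (3/2) - (-15/4)/(-7) = 27/28.

27/28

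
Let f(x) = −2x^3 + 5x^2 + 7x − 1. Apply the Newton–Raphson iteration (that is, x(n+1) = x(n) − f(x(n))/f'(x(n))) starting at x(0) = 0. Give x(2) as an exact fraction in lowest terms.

f'(x) = −6x^2 + 10x + 7.
f(0) = −1, f'(0) = 7, so x(1) = 0 − (−1)/7 = 1/7.
f(1/7) = 33/343, f'(1/7) = 407/49, so x(2) = (1/7) − (33/343)/(407/49) = 34/259.

34/259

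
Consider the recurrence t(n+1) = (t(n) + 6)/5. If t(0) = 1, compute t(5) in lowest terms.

4687/3125

t(1) = (1 + 6)/5 = 7/5.
t(2) = ((7/5) + 6)/5 = 37/25.
t(3) = ((37/25) + 6)/5 = 187/125.
t(4) = ((187/125) + 6)/5 = 937/625.
t(5) = ((937/625) + 6)/5 = 4687/3125.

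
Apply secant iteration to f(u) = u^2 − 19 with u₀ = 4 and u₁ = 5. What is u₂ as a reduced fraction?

f(4) = −3, f(5) = 6. u₂ = 5 − 6·(5 − 4)/(6 − (−3)) = 13/3.

13/3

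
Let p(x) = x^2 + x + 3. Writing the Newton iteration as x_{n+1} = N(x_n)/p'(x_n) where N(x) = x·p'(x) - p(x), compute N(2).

p'(x) = 2x + 1.
N(x) = x·p'(x) - p(x) = x·(2x + 1) - (x^2 + x + 3) = x^2 - 3.
N(2) = 1.

1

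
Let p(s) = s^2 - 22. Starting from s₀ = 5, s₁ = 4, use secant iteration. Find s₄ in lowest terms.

1712/365

p(5) = 3, p(4) = -6. s₂ = 4 - (-6)·(4 - 5)/((-6) - 3) = 14/3.
p(4) = -6, p(14/3) = -2/9. s₃ = (14/3) - (-2/9)·((14/3) - 4)/((-2/9) - (-6)) = 61/13.
p(14/3) = -2/9, p(61/13) = 3/169. s₄ = (61/13) - (3/169)·((61/13) - (14/3))/((3/169) - (-2/9)) = 1712/365.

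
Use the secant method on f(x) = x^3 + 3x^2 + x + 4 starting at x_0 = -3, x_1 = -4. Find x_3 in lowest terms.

-15508/5033

f(-3) = 1, f(-4) = -16. x_2 = (-4) - (-16)·((-4) - (-3))/((-16) - 1) = -52/17.
f(-4) = -16, f(-52/17) = 1920/4913. x_3 = (-52/17) - (1920/4913)·((-52/17) - (-4))/((1920/4913) - (-16)) = -15508/5033.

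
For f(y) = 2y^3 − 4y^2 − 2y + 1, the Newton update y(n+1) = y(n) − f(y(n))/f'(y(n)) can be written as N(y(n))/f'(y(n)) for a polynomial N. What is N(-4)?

−321

f'(y) = 6y^2 − 8y − 2.
N(y) = y·f'(y) − f(y) = y·(6y^2 − 8y − 2) − (2y^3 − 4y^2 − 2y + 1) = 4y^3 − 4y^2 − 1.
N(-4) = −321.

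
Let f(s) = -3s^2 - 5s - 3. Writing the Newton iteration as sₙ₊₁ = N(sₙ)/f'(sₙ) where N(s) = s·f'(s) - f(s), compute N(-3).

f'(s) = -6s - 5.
N(s) = s·f'(s) - f(s) = s·(-6s - 5) - (-3s^2 - 5s - 3) = -3s^2 + 3.
N(-3) = -24.

-24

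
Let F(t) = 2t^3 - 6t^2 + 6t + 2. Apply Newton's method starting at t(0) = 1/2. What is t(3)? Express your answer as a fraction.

F'(t) = 6t^2 - 12t + 6.
F(1/2) = 15/4, F'(1/2) = 3/2, so t(1) = (1/2) - (15/4)/(3/2) = -2.
F(-2) = -50, F'(-2) = 54, so t(2) = (-2) - (-50)/54 = -29/27.
F(-29/27) = -272500/19683, F'(-29/27) = 6272/243, so t(3) = (-29/27) - (-272500/19683)/(6272/243) = -68291/127008.

-68291/127008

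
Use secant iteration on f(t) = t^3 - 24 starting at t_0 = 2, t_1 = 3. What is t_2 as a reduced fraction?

f(2) = -16, f(3) = 3. t_2 = 3 - 3·(3 - 2)/(3 - (-16)) = 54/19.

54/19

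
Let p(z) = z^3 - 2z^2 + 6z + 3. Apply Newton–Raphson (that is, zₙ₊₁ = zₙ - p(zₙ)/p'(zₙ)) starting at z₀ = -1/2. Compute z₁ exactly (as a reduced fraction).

-3/7

p'(z) = 3z^2 - 4z + 6.
p(-1/2) = -5/8, p'(-1/2) = 35/4, so z₁ = (-1/2) - (-5/8)/(35/4) = -3/7.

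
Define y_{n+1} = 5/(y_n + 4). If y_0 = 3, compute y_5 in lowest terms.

4165/4167

y_1 = 5/(3 + 4) = 5/7.
y_2 = 5/(5/7 + 4) = 35/33.
y_3 = 5/(35/33 + 4) = 165/167.
y_4 = 5/(165/167 + 4) = 835/833.
y_5 = 5/(835/833 + 4) = 4165/4167.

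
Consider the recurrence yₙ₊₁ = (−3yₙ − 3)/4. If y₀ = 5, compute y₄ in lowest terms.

y₁ = (−3·5 − 3)/4 = −9/2.
y₂ = (−3·(−9/2) − 3)/4 = 21/8.
y₃ = (−3·(21/8) − 3)/4 = −87/32.
y₄ = (−3·(−87/32) − 3)/4 = 165/128.

165/128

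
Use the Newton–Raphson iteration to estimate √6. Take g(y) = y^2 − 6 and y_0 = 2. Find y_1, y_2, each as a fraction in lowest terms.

g'(y) = 2y.
g(2) = −2, g'(2) = 4, so y_1 = 2 − (−2)/4 = 5/2.
g(5/2) = 1/4, g'(5/2) = 5, so y_2 = (5/2) − (1/4)/5 = 49/20.

y_1 = 5/2, y_2 = 49/20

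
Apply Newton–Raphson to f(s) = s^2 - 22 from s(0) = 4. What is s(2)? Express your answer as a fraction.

713/152

f'(s) = 2s.
f(4) = -6, f'(4) = 8, so s(1) = 4 - (-6)/8 = 19/4.
f(19/4) = 9/16, f'(19/4) = 19/2, so s(2) = (19/4) - (9/16)/(19/2) = 713/152.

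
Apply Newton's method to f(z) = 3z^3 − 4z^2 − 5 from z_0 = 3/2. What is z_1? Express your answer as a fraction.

65/33

f'(z) = 9z^2 − 8z.
f(3/2) = −31/8, f'(3/2) = 33/4, so z_1 = (3/2) − (−31/8)/(33/4) = 65/33.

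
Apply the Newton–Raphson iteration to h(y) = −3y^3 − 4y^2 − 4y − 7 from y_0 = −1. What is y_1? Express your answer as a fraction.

h'(y) = −9y^2 − 8y − 4.
h(−1) = −4, h'(−1) = −5, so y_1 = (−1) − (−4)/(−5) = −9/5.

−9/5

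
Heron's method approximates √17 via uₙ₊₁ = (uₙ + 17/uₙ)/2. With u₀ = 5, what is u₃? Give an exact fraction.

187457/45465

u₁ = (5 + 17/5)/2 = 21/5.
u₂ = (21/5 + 17/(21/5))/2 = 433/105.
u₃ = (433/105 + 17/(433/105))/2 = 187457/45465.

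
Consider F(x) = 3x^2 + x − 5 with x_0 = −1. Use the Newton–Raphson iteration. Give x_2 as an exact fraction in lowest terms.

−317/215

F'(x) = 6x + 1.
F(−1) = −3, F'(−1) = −5, so x_1 = (−1) − (−3)/(−5) = −8/5.
F(−8/5) = 27/25, F'(−8/5) = −43/5, so x_2 = (−8/5) − (27/25)/(−43/5) = −317/215.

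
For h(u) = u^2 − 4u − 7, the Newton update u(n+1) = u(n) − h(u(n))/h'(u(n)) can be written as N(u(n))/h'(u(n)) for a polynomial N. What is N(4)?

23

h'(u) = 2u − 4.
N(u) = u·h'(u) − h(u) = u·(2u − 4) − (u^2 − 4u − 7) = u^2 + 7.
N(4) = 23.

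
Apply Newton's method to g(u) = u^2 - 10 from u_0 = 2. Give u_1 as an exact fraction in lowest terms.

7/2

g'(u) = 2u.
g(2) = -6, g'(2) = 4, so u_1 = 2 - (-6)/4 = 7/2.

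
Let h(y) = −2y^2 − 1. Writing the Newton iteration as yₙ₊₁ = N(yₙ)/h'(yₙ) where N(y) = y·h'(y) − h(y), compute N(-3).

h'(y) = −4y.
N(y) = y·h'(y) − h(y) = y·(−4y) − (−2y^2 − 1) = −2y^2 + 1.
N(-3) = −17.

−17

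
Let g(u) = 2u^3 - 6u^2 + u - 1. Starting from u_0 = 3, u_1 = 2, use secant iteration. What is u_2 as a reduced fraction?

25/9

g(3) = 2, g(2) = -7. u_2 = 2 - (-7)·(2 - 3)/((-7) - 2) = 25/9.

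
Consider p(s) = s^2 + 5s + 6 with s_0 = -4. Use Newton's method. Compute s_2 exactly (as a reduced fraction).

p'(s) = 2s + 5.
p(-4) = 2, p'(-4) = -3, so s_1 = (-4) - 2/(-3) = -10/3.
p(-10/3) = 4/9, p'(-10/3) = -5/3, so s_2 = (-10/3) - (4/9)/(-5/3) = -46/15.

-46/15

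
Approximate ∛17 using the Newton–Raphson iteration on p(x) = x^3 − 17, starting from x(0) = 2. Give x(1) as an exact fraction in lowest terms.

11/4

p'(x) = 3x^2.
p(2) = −9, p'(2) = 12, so x(1) = 2 − (−9)/12 = 11/4.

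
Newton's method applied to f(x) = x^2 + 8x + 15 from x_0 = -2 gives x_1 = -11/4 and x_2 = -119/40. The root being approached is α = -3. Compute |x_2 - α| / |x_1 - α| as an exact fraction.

x_1 - α = -11/4 - (-3) = -11/4 + 3 = 1/4, so |x_1 - α| = 1/4.
x_2 - α = -119/40 - (-3) = -119/40 + 3 = 1/40, so |x_2 - α| = 1/40.
Ratio = (1/40) / (1/4) = 1/10.

1/10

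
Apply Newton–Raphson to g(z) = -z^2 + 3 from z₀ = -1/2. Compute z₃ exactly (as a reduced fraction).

-79537/45136

g'(z) = -2z.
g(-1/2) = 11/4, g'(-1/2) = 1, so z₁ = (-1/2) - (11/4)/1 = -13/4.
g(-13/4) = -121/16, g'(-13/4) = 13/2, so z₂ = (-13/4) - (-121/16)/(13/2) = -217/104.
g(-217/104) = -14641/10816, g'(-217/104) = 217/52, so z₃ = (-217/104) - (-14641/10816)/(217/52) = -79537/45136.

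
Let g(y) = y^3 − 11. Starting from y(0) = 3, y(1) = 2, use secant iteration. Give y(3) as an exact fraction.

3483/1561

g(3) = 16, g(2) = −3. y(2) = 2 − (−3)·(2 − 3)/((−3) − 16) = 41/19.
g(2) = −3, g(41/19) = −6528/6859. y(3) = (41/19) − (−6528/6859)·((41/19) − 2)/((−6528/6859) − (−3)) = 3483/1561.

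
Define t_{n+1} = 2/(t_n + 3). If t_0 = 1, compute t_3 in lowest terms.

t_1 = 2/(1 + 3) = 1/2.
t_2 = 2/(1/2 + 3) = 4/7.
t_3 = 2/(4/7 + 3) = 14/25.

14/25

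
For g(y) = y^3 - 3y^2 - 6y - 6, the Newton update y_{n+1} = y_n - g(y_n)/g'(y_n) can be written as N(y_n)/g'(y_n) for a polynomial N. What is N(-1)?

g'(y) = 3y^2 - 6y - 6.
N(y) = y·g'(y) - g(y) = y·(3y^2 - 6y - 6) - (y^3 - 3y^2 - 6y - 6) = 2y^3 - 3y^2 + 6.
N(-1) = 1.

1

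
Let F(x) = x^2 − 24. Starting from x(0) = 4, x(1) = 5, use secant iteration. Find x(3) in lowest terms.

F(4) = −8, F(5) = 1. x(2) = 5 − 1·(5 − 4)/(1 − (−8)) = 44/9.
F(5) = 1, F(44/9) = −8/81. x(3) = (44/9) − (−8/81)·((44/9) − 5)/((−8/81) − 1) = 436/89.

436/89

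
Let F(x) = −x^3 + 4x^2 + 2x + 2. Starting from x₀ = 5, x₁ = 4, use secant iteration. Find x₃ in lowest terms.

21337/4673

F(5) = −13, F(4) = 10. x₂ = 4 − 10·(4 − 5)/(10 − (−13)) = 102/23.
F(4) = 10, F(102/23) = 28210/12167. x₃ = (102/23) − (28210/12167)·((102/23) − 4)/((28210/12167) − 10) = 21337/4673.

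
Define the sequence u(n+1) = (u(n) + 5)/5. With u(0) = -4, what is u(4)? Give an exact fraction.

776/625

u(1) = ((-4) + 5)/5 = 1/5.
u(2) = ((1/5) + 5)/5 = 26/25.
u(3) = ((26/25) + 5)/5 = 151/125.
u(4) = ((151/125) + 5)/5 = 776/625.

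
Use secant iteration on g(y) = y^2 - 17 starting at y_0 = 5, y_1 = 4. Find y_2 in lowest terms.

37/9

g(5) = 8, g(4) = -1. y_2 = 4 - (-1)·(4 - 5)/((-1) - 8) = 37/9.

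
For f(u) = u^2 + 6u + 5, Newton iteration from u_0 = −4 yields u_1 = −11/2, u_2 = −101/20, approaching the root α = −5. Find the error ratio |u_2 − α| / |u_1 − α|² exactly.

u_1 − α = −11/2 − (−5) = −11/2 + 5 = −1/2, so |u_1 − α| = 1/2.
u_2 − α = −101/20 − (−5) = −101/20 + 5 = −1/20, so |u_2 − α| = 1/20.
|u_1 − α|² = 1/4.
Ratio = (1/20) / (1/4) = 1/5.

1/5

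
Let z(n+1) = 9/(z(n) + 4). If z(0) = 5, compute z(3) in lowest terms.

z(1) = 9/(5 + 4) = 1.
z(2) = 9/(1 + 4) = 9/5.
z(3) = 9/(9/5 + 4) = 45/29.

45/29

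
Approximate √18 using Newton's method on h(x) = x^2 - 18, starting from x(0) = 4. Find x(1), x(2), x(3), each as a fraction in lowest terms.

h'(x) = 2x.
h(4) = -2, h'(4) = 8, so x(1) = 4 - (-2)/8 = 17/4.
h(17/4) = 1/16, h'(17/4) = 17/2, so x(2) = (17/4) - (1/16)/(17/2) = 577/136.
h(577/136) = 1/18496, h'(577/136) = 577/68, so x(3) = (577/136) - (1/18496)/(577/68) = 665857/156944.

x(1) = 17/4, x(2) = 577/136, x(3) = 665857/156944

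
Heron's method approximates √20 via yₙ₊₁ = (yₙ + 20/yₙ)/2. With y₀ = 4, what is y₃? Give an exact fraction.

51841/11592

y₁ = (4 + 20/4)/2 = 9/2.
y₂ = (9/2 + 20/(9/2))/2 = 161/36.
y₃ = (161/36 + 20/(161/36))/2 = 51841/11592.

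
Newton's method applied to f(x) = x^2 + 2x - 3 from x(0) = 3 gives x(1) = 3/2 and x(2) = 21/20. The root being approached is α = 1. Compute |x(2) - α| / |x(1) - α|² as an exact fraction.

x(1) - α = 3/2 - 1 = 1/2, so |x(1) - α| = 1/2.
x(2) - α = 21/20 - 1 = 1/20, so |x(2) - α| = 1/20.
|x(1) - α|² = 1/4.
Ratio = (1/20) / (1/4) = 1/5.

1/5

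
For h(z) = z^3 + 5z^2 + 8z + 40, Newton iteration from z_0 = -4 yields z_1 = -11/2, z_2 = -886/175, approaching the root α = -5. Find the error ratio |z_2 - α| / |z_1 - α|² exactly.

z_1 - α = -11/2 - (-5) = -11/2 + 5 = -1/2, so |z_1 - α| = 1/2.
z_2 - α = -886/175 - (-5) = -886/175 + 5 = -11/175, so |z_2 - α| = 11/175.
|z_1 - α|² = 1/4.
Ratio = (11/175) / (1/4) = 44/175.

44/175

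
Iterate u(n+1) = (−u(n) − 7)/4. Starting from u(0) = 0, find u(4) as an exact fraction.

u(1) = (−0 − 7)/4 = −7/4.
u(2) = (−(−7/4) − 7)/4 = −21/16.
u(3) = (−(−21/16) − 7)/4 = −91/64.
u(4) = (−(−91/64) − 7)/4 = −357/256.

−357/256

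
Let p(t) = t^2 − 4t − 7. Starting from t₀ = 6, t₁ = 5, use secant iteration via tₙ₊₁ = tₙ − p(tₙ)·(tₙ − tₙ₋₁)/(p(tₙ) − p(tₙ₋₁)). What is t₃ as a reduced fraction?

p(6) = 5, p(5) = −2. t₂ = 5 − (−2)·(5 − 6)/((−2) − 5) = 37/7.
p(5) = −2, p(37/7) = −10/49. t₃ = (37/7) − (−10/49)·((37/7) − 5)/((−10/49) − (−2)) = 117/22.

117/22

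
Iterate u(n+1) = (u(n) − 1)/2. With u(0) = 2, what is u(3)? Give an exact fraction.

−5/8

u(1) = (2 − 1)/2 = 1/2.
u(2) = ((1/2) − 1)/2 = −1/4.
u(3) = ((−1/4) − 1)/2 = −5/8.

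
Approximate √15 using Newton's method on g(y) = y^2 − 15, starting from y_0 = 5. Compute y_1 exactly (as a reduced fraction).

g'(y) = 2y.
g(5) = 10, g'(5) = 10, so y_1 = 5 − 10/10 = 4.

4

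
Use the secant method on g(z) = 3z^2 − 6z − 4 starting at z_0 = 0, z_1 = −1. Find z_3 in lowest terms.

−16/31

g(0) = −4, g(−1) = 5. z_2 = (−1) − 5·((−1) − 0)/(5 − (−4)) = −4/9.
g(−1) = 5, g(−4/9) = −20/27. z_3 = (−4/9) − (−20/27)·((−4/9) − (−1))/((−20/27) − 5) = −16/31.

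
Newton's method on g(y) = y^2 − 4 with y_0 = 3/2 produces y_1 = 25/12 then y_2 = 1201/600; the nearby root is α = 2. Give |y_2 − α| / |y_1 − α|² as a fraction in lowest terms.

y_1 − α = 25/12 − 2 = 1/12, so |y_1 − α| = 1/12.
y_2 − α = 1201/600 − 2 = 1/600, so |y_2 − α| = 1/600.
|y_1 − α|² = 1/144.
Ratio = (1/600) / (1/144) = 6/25.

6/25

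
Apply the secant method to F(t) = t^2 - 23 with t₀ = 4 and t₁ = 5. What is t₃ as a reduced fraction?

F(4) = -7, F(5) = 2. t₂ = 5 - 2·(5 - 4)/(2 - (-7)) = 43/9.
F(5) = 2, F(43/9) = -14/81. t₃ = (43/9) - (-14/81)·((43/9) - 5)/((-14/81) - 2) = 211/44.

211/44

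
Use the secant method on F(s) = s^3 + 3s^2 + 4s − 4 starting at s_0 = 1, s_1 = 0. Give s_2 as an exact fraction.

F(1) = 4, F(0) = −4. s_2 = 0 − (−4)·(0 − 1)/((−4) − 4) = 1/2.

1/2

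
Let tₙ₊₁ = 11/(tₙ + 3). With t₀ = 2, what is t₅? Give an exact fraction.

7535/3518

t₁ = 11/(2 + 3) = 11/5.
t₂ = 11/(11/5 + 3) = 55/26.
t₃ = 11/(55/26 + 3) = 286/133.
t₄ = 11/(286/133 + 3) = 1463/685.
t₅ = 11/(1463/685 + 3) = 7535/3518.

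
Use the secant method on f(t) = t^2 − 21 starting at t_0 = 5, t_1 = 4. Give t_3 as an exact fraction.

f(5) = 4, f(4) = −5. t_2 = 4 − (−5)·(4 − 5)/((−5) − 4) = 41/9.
f(4) = −5, f(41/9) = −20/81. t_3 = (41/9) − (−20/81)·((41/9) − 4)/((−20/81) − (−5)) = 353/77.

353/77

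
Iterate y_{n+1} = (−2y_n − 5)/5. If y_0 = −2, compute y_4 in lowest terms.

y_1 = (−2·(−2) − 5)/5 = −1/5.
y_2 = (−2·(−1/5) − 5)/5 = −23/25.
y_3 = (−2·(−23/25) − 5)/5 = −79/125.
y_4 = (−2·(−79/125) − 5)/5 = −467/625.

−467/625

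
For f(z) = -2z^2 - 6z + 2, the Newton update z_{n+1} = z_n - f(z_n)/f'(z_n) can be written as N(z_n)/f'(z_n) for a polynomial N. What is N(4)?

-34

f'(z) = -4z - 6.
N(z) = z·f'(z) - f(z) = z·(-4z - 6) - (-2z^2 - 6z + 2) = -2z^2 - 2.
N(4) = -34.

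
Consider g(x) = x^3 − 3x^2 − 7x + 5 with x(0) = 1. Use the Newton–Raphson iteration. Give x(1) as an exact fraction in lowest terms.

g'(x) = 3x^2 − 6x − 7.
g(1) = −4, g'(1) = −10, so x(1) = 1 − (−4)/(−10) = 3/5.

3/5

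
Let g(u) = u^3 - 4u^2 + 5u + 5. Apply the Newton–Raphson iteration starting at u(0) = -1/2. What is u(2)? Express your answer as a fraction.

g'(u) = 3u^2 - 8u + 5.
g(-1/2) = 11/8, g'(-1/2) = 39/4, so u(1) = (-1/2) - (11/8)/(39/4) = -25/39.
g(-25/39) = -6655/59319, g'(-25/39) = 1920/169, so u(2) = (-25/39) - (-6655/59319)/(1920/169) = -85069/134784.

-85069/134784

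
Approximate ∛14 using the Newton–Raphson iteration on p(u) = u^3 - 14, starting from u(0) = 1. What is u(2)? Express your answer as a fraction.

p'(u) = 3u^2.
p(1) = -13, p'(1) = 3, so u(1) = 1 - (-13)/3 = 16/3.
p(16/3) = 3718/27, p'(16/3) = 256/3, so u(2) = (16/3) - (3718/27)/(256/3) = 4285/1152.

4285/1152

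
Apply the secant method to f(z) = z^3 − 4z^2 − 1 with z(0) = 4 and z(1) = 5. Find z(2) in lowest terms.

f(4) = −1, f(5) = 24. z(2) = 5 − 24·(5 − 4)/(24 − (−1)) = 101/25.

101/25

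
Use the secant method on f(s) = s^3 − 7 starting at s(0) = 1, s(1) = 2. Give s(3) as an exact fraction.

1045/547

f(1) = −6, f(2) = 1. s(2) = 2 − 1·(2 − 1)/(1 − (−6)) = 13/7.
f(2) = 1, f(13/7) = −204/343. s(3) = (13/7) − (−204/343)·((13/7) − 2)/((−204/343) − 1) = 1045/547.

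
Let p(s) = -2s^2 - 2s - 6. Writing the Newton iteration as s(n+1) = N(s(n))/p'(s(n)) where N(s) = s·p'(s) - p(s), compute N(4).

-26

p'(s) = -4s - 2.
N(s) = s·p'(s) - p(s) = s·(-4s - 2) - (-2s^2 - 2s - 6) = -2s^2 + 6.
N(4) = -26.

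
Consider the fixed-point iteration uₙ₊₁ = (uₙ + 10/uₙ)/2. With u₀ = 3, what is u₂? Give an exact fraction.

u₁ = (3 + 10/3)/2 = 19/6.
u₂ = (19/6 + 10/(19/6))/2 = 721/228.

721/228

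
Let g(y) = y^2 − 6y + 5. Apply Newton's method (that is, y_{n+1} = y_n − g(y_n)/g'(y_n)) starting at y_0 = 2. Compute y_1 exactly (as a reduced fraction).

1/2

g'(y) = 2y − 6.
g(2) = −3, g'(2) = −2, so y_1 = 2 − (−3)/(−2) = 1/2.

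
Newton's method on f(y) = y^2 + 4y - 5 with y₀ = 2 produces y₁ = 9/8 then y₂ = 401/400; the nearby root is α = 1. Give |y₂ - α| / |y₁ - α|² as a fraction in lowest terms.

y₁ - α = 9/8 - 1 = 1/8, so |y₁ - α| = 1/8.
y₂ - α = 401/400 - 1 = 1/400, so |y₂ - α| = 1/400.
|y₁ - α|² = 1/64.
Ratio = (1/400) / (1/64) = 4/25.

4/25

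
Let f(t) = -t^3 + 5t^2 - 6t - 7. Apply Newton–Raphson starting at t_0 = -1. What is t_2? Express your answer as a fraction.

f'(t) = -3t^2 + 10t - 6.
f(-1) = 5, f'(-1) = -19, so t_1 = (-1) - 5/(-19) = -14/19.
f(-14/19) = 3675/6859, f'(-14/19) = -5414/361, so t_2 = (-14/19) - (3675/6859)/(-5414/361) = -72121/102866.

-72121/102866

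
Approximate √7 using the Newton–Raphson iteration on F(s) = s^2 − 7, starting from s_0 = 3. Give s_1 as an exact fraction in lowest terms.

F'(s) = 2s.
F(3) = 2, F'(3) = 6, so s_1 = 3 − 2/6 = 8/3.

8/3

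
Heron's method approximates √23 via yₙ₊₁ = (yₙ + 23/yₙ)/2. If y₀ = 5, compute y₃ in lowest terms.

2649601/552480

y₁ = (5 + 23/5)/2 = 24/5.
y₂ = (24/5 + 23/(24/5))/2 = 1151/240.
y₃ = (1151/240 + 23/(1151/240))/2 = 2649601/552480.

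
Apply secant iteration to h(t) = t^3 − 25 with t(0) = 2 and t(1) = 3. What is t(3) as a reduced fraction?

27505/9409

h(2) = −17, h(3) = 2. t(2) = 3 − 2·(3 − 2)/(2 − (−17)) = 55/19.
h(3) = 2, h(55/19) = −5100/6859. t(3) = (55/19) − (−5100/6859)·((55/19) − 3)/((−5100/6859) − 2) = 27505/9409.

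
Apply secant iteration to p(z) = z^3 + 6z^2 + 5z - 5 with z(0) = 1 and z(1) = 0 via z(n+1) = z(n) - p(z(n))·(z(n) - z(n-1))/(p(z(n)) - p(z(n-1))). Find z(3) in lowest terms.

p(1) = 7, p(0) = -5. z(2) = 0 - (-5)·(0 - 1)/((-5) - 7) = 5/12.
p(0) = -5, p(5/12) = -3115/1728. z(3) = (5/12) - (-3115/1728)·((5/12) - 0)/((-3115/1728) - (-5)) = 144/221.

144/221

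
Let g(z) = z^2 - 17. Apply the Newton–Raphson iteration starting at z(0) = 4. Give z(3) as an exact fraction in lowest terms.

9478657/2298912

g'(z) = 2z.
g(4) = -1, g'(4) = 8, so z(1) = 4 - (-1)/8 = 33/8.
g(33/8) = 1/64, g'(33/8) = 33/4, so z(2) = (33/8) - (1/64)/(33/4) = 2177/528.
g(2177/528) = 1/278784, g'(2177/528) = 2177/264, so z(3) = (2177/528) - (1/278784)/(2177/264) = 9478657/2298912.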